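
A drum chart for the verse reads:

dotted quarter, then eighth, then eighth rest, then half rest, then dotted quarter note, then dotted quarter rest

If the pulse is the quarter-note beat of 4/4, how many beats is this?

7.5

One quarter-note beat = 2 eighth notes.
Each duration in eighth notes: dotted quarter = 3; eighth = 1; eighth rest = 1; half rest = 4; dotted quarter note = 3; dotted quarter rest = 3.
Adding: 3 + 1 + 1 + 4 + 3 + 3 = 15.
15 ÷ 2 = 7.5 beats.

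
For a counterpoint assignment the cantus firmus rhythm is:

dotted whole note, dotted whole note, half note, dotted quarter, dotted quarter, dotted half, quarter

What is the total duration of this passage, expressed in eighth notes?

Working in eighth notes: dotted whole note = 12; dotted whole note = 12; half note = 4; dotted quarter = 3; dotted quarter = 3; dotted half = 6; quarter = 2.
Total: 12 + 12 + 4 + 3 + 3 + 6 + 2 = 42 eighth notes.

42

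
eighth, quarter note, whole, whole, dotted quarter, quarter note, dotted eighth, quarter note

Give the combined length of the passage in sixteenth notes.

Working in sixteenth notes: eighth = 2; quarter note = 4; whole = 16; whole = 16; dotted quarter = 6; quarter note = 4; dotted eighth = 3; quarter note = 4.
Altogether 2 + 4 + 16 + 16 + 6 + 4 + 3 + 4 = 55 sixteenth notes.

55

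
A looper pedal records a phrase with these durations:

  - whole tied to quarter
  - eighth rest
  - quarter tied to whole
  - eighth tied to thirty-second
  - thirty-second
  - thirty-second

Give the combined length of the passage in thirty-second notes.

In thirty-second notes: whole tied to quarter (whole + quarter) = 40; eighth rest = 4; quarter tied to whole (quarter + whole) = 40; eighth tied to thirty-second (eighth + thirty-second) = 5; thirty-second = 1; thirty-second = 1.
Sum: 40 + 4 + 40 + 5 + 1 + 1 = 91 thirty-second notes.

91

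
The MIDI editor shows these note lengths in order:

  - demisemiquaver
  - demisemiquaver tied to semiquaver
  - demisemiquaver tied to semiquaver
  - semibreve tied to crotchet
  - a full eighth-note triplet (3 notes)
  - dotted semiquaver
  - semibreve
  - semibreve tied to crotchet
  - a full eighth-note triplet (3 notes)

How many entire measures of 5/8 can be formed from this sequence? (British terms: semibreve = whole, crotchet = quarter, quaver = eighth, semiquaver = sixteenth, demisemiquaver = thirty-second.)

6

One bar of 5/8 = 20 thirty-second notes.
Express everything in thirty-second notes: demisemiquaver = 1; demisemiquaver tied to semiquaver (demisemiquaver + semiquaver) = 3; demisemiquaver tied to semiquaver (demisemiquaver + semiquaver) = 3; semibreve tied to crotchet (semibreve + crotchet) = 40; a full eighth-note triplet (3 notes) (three triplet eighths span one quarter) = 8; dotted semiquaver = 3; semibreve = 32; semibreve tied to crotchet (semibreve + crotchet) = 40; a full eighth-note triplet (3 notes) (three triplet eighths span one quarter) = 8.
Sum: 1 + 3 + 3 + 40 + 8 + 3 + 32 + 40 + 8 = 138.
138 ÷ 20 = 6 complete bars with 18 left over.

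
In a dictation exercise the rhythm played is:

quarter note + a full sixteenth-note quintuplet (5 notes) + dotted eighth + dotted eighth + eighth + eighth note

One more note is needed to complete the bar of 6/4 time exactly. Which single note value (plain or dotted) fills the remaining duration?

The bar of 6/4 = 24 sixteenth notes.
Each duration in sixteenth notes: quarter note = 4; a full sixteenth-note quintuplet (5 notes) (five quintuplet sixteenths span one quarter) = 4; dotted eighth = 3; dotted eighth = 3; eighth = 2; eighth note = 2.
Altogether 4 + 4 + 3 + 3 + 2 + 2 = 18.
Remaining: 24 − 18 = 6 sixteenth notes, which is a dotted quarter note.

dotted quarter note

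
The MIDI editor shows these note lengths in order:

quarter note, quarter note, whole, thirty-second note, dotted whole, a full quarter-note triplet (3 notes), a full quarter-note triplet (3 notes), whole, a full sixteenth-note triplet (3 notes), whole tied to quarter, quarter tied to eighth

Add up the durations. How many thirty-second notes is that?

217

In thirty-second notes: quarter note = 8; quarter note = 8; whole = 32; thirty-second note = 1; dotted whole = 48; a full quarter-note triplet (3 notes) (three triplet quarters span one half) = 16; a full quarter-note triplet (3 notes) (three triplet quarters span one half) = 16; whole = 32; a full sixteenth-note triplet (3 notes) (three triplet sixteenths span one eighth) = 4; whole tied to quarter (whole + quarter) = 40; quarter tied to eighth (quarter + eighth) = 12.
Sum: 8 + 8 + 32 + 1 + 48 + 16 + 16 + 32 + 4 + 40 + 12 = 217 thirty-second notes.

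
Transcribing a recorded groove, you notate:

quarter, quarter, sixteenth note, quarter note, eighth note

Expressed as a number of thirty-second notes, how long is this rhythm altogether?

Convert each value to thirty-second notes: quarter = 8; quarter = 8; sixteenth note = 2; quarter note = 8; eighth note = 4.
Altogether 8 + 8 + 2 + 8 + 4 = 30 thirty-second notes.

30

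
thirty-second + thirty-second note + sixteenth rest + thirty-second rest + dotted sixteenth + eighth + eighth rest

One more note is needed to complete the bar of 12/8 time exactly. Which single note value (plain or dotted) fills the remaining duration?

The bar of 12/8 = 48 thirty-second notes.
Each duration in thirty-second notes: thirty-second = 1; thirty-second note = 1; sixteenth rest = 2; thirty-second rest = 1; dotted sixteenth = 3; eighth = 4; eighth rest = 4.
Total: 1 + 1 + 2 + 1 + 3 + 4 + 4 = 16.
Remaining: 48 − 16 = 32 thirty-second notes, which is a whole note.

whole note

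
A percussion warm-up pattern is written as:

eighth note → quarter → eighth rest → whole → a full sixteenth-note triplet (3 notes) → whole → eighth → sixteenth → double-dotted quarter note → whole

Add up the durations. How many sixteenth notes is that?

Convert each value to sixteenth notes: eighth note = 2; quarter = 4; eighth rest = 2; whole = 16; a full sixteenth-note triplet (3 notes) (three triplet sixteenths span one eighth) = 2; whole = 16; eighth = 2; sixteenth = 1; double-dotted quarter note = 7; whole = 16.
Adding: 2 + 4 + 2 + 16 + 2 + 16 + 2 + 1 + 7 + 16 = 68 sixteenth notes.

68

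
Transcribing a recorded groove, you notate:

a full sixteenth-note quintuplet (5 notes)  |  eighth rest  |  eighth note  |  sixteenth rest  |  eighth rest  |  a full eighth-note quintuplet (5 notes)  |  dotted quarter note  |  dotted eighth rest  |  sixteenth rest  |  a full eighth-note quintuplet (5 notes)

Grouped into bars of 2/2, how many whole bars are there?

2

One bar of 2/2 = 16 sixteenth notes.
In sixteenth notes: a full sixteenth-note quintuplet (5 notes) (five quintuplet sixteenths span one quarter) = 4; eighth rest = 2; eighth note = 2; sixteenth rest = 1; eighth rest = 2; a full eighth-note quintuplet (5 notes) (five quintuplet eighths span one half) = 8; dotted quarter note = 6; dotted eighth rest = 3; sixteenth rest = 1; a full eighth-note quintuplet (5 notes) (five quintuplet eighths span one half) = 8.
Adding: 4 + 2 + 2 + 1 + 2 + 8 + 6 + 3 + 1 + 8 = 37.
37 ÷ 16 = 2 complete bars with 5 left over.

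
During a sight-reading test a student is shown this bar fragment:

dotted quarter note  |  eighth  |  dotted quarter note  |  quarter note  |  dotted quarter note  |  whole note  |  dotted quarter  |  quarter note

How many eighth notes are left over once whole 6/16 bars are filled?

One bar of 6/16 = 3 eighth notes.
Each duration in eighth notes: dotted quarter note = 3; eighth = 1; dotted quarter note = 3; quarter note = 2; dotted quarter note = 3; whole note = 8; dotted quarter = 3; quarter note = 2.
Adding: 3 + 1 + 3 + 2 + 3 + 8 + 3 + 2 = 25.
25 ÷ 3 = 8 complete bars with 1 eighth note remaining.

1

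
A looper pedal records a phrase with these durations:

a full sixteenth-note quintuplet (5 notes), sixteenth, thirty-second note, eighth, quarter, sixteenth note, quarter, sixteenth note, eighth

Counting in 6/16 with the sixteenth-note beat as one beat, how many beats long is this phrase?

19.5

One sixteenth-note beat = 2 thirty-second notes.
Express everything in thirty-second notes: a full sixteenth-note quintuplet (5 notes) (five quintuplet sixteenths span one quarter) = 8; sixteenth = 2; thirty-second note = 1; eighth = 4; quarter = 8; sixteenth note = 2; quarter = 8; sixteenth note = 2; eighth = 4.
Adding: 8 + 2 + 1 + 4 + 8 + 2 + 8 + 2 + 4 = 39.
39 ÷ 2 = 19.5 beats.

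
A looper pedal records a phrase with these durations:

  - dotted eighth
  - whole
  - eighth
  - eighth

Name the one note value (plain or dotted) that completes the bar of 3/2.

The bar of 3/2 = 24 sixteenth notes.
Each duration in sixteenth notes: dotted eighth = 3; whole = 16; eighth = 2; eighth = 2.
Total: 3 + 16 + 2 + 2 = 23.
Remaining: 24 − 23 = 1 sixteenth note, which is a sixteenth note.

sixteenth note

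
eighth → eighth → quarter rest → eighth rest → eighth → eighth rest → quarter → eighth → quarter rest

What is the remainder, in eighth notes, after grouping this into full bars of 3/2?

0

One bar of 3/2 = 12 eighth notes.
Working in eighth notes: eighth = 1; eighth = 1; quarter rest = 2; eighth rest = 1; eighth = 1; eighth rest = 1; quarter = 2; eighth = 1; quarter rest = 2.
Total: 1 + 1 + 2 + 1 + 1 + 1 + 2 + 1 + 2 = 12.
12 ÷ 12 = 1 complete bar with 0 eighth notes remaining.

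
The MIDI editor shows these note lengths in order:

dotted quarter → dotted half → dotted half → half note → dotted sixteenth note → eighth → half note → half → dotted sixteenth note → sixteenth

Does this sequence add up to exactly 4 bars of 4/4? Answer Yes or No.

No

One bar of 4/4 = 32 thirty-second notes, so 4 bars = 128.
Each duration in thirty-second notes: dotted quarter = 12; dotted half = 24; dotted half = 24; half note = 16; dotted sixteenth note = 3; eighth = 4; half note = 16; half = 16; dotted sixteenth note = 3; sixteenth = 2.
Altogether 12 + 24 + 24 + 16 + 3 + 4 + 16 + 16 + 3 + 2 = 120.
120 falls short of 128, so the answer is No.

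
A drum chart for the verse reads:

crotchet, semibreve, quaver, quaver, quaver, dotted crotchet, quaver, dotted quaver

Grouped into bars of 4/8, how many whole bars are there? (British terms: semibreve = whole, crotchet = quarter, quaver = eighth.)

One bar of 4/8 = 8 sixteenth notes.
In sixteenth notes: crotchet = 4; semibreve = 16; quaver = 2; quaver = 2; quaver = 2; dotted crotchet = 6; quaver = 2; dotted quaver = 3.
Altogether 4 + 16 + 2 + 2 + 2 + 6 + 2 + 3 = 37.
37 ÷ 8 = 4 complete bars with 5 left over.

4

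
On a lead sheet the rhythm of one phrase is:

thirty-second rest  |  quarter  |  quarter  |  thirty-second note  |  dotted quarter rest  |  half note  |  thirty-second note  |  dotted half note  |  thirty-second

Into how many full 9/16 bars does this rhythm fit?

One bar of 9/16 = 18 thirty-second notes.
Each duration in thirty-second notes: thirty-second rest = 1; quarter = 8; quarter = 8; thirty-second note = 1; dotted quarter rest = 12; half note = 16; thirty-second note = 1; dotted half note = 24; thirty-second = 1.
Sum: 1 + 8 + 8 + 1 + 12 + 16 + 1 + 24 + 1 = 72.
72 ÷ 18 = 4 complete bars with 0 left over.

4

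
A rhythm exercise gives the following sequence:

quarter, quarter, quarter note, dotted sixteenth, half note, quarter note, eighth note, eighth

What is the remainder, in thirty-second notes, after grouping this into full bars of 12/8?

One bar of 12/8 = 48 thirty-second notes.
Convert each value to thirty-second notes: quarter = 8; quarter = 8; quarter note = 8; dotted sixteenth = 3; half note = 16; quarter note = 8; eighth note = 4; eighth = 4.
Total: 8 + 8 + 8 + 3 + 16 + 8 + 4 + 4 = 59.
59 ÷ 48 = 1 complete bar with 11 thirty-second notes remaining.

11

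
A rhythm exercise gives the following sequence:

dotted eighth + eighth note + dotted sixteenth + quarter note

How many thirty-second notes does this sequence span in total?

21

Working in thirty-second notes: dotted eighth = 6; eighth note = 4; dotted sixteenth = 3; quarter note = 8.
Total: 6 + 4 + 3 + 8 = 21 thirty-second notes.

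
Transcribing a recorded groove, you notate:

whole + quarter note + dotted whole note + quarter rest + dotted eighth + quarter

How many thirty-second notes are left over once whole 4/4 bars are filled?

14

One bar of 4/4 = 16 sixteenth notes.
In sixteenth notes: whole = 16; quarter note = 4; dotted whole note = 24; quarter rest = 4; dotted eighth = 3; quarter = 4.
Sum: 16 + 4 + 24 + 4 + 3 + 4 = 55.
55 ÷ 16 = 3 complete bars with 7 sixteenth notes remaining = 14 thirty-second notes.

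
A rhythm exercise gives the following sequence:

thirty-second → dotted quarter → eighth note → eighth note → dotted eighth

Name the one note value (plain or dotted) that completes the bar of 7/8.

thirty-second note

The bar of 7/8 = 28 thirty-second notes.
Each duration in thirty-second notes: thirty-second = 1; dotted quarter = 12; eighth note = 4; eighth note = 4; dotted eighth = 6.
Altogether 1 + 12 + 4 + 4 + 6 = 27.
Remaining: 28 − 27 = 1 thirty-second note, which is a thirty-second note.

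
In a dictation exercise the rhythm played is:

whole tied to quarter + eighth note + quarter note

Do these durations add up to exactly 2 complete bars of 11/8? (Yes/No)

One bar of 11/8 = 11 eighth notes, so 2 bars = 22.
Convert each value to eighth notes: whole tied to quarter (whole + quarter) = 10; eighth note = 1; quarter note = 2.
Adding: 10 + 1 + 2 = 13.
13 falls short of 22, so the answer is No.

No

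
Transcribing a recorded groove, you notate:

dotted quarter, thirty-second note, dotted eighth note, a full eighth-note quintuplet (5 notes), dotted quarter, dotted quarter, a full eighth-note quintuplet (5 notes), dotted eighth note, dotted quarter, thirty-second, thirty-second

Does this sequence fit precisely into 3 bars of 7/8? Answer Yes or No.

One bar of 7/8 = 28 thirty-second notes, so 3 bars = 84.
Convert each value to thirty-second notes: dotted quarter = 12; thirty-second note = 1; dotted eighth note = 6; a full eighth-note quintuplet (5 notes) (five quintuplet eighths span one half) = 16; dotted quarter = 12; dotted quarter = 12; a full eighth-note quintuplet (5 notes) (five quintuplet eighths span one half) = 16; dotted eighth note = 6; dotted quarter = 12; thirty-second = 1; thirty-second = 1.
Adding: 12 + 1 + 6 + 16 + 12 + 12 + 16 + 6 + 12 + 1 + 1 = 95.
95 exceeds 84, so the answer is No.

No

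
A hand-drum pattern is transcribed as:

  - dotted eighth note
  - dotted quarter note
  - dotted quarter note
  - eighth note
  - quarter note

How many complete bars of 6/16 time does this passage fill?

3

One bar of 6/16 = 6 sixteenth notes.
Express everything in sixteenth notes: dotted eighth note = 3; dotted quarter note = 6; dotted quarter note = 6; eighth note = 2; quarter note = 4.
Adding: 3 + 6 + 6 + 2 + 4 = 21.
21 ÷ 6 = 3 complete bars with 3 left over.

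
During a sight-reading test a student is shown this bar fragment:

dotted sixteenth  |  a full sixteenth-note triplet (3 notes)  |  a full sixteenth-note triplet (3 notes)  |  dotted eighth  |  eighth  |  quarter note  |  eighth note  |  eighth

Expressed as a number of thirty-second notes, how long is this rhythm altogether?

37

Each duration in thirty-second notes: dotted sixteenth = 3; a full sixteenth-note triplet (3 notes) (three triplet sixteenths span one eighth) = 4; a full sixteenth-note triplet (3 notes) (three triplet sixteenths span one eighth) = 4; dotted eighth = 6; eighth = 4; quarter note = 8; eighth note = 4; eighth = 4.
Sum: 3 + 4 + 4 + 6 + 4 + 8 + 4 + 4 = 37 thirty-second notes.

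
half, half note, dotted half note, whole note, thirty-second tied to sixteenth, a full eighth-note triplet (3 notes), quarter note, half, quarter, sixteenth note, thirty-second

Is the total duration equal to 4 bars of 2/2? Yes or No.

One bar of 2/2 = 32 thirty-second notes, so 4 bars = 128.
Convert each value to thirty-second notes: half = 16; half note = 16; dotted half note = 24; whole note = 32; thirty-second tied to sixteenth (thirty-second + sixteenth) = 3; a full eighth-note triplet (3 notes) (three triplet eighths span one quarter) = 8; quarter note = 8; half = 16; quarter = 8; sixteenth note = 2; thirty-second = 1.
Adding: 16 + 16 + 24 + 32 + 3 + 8 + 8 + 16 + 8 + 2 + 1 = 134.
134 exceeds 128, so the answer is No.

No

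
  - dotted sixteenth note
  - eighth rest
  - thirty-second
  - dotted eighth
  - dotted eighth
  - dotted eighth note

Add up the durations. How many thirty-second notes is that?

Working in thirty-second notes: dotted sixteenth note = 3; eighth rest = 4; thirty-second = 1; dotted eighth = 6; dotted eighth = 6; dotted eighth note = 6.
Adding: 3 + 4 + 1 + 6 + 6 + 6 = 26 thirty-second notes.

26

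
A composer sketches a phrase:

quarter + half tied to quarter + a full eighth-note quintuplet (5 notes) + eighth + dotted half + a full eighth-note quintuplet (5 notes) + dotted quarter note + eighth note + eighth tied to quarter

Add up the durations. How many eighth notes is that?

Convert each value to eighth notes: quarter = 2; half tied to quarter (half + quarter) = 6; a full eighth-note quintuplet (5 notes) (five quintuplet eighths span one half) = 4; eighth = 1; dotted half = 6; a full eighth-note quintuplet (5 notes) (five quintuplet eighths span one half) = 4; dotted quarter note = 3; eighth note = 1; eighth tied to quarter (eighth + quarter) = 3.
Adding: 2 + 6 + 4 + 1 + 6 + 4 + 3 + 1 + 3 = 30 eighth notes.

30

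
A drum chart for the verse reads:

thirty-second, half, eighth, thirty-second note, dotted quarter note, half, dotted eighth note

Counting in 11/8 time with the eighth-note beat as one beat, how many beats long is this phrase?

14

One eighth-note beat = 4 thirty-second notes.
In thirty-second notes: thirty-second = 1; half = 16; eighth = 4; thirty-second note = 1; dotted quarter note = 12; half = 16; dotted eighth note = 6.
Altogether 1 + 16 + 4 + 1 + 12 + 16 + 6 = 56.
56 ÷ 4 = 14 beats.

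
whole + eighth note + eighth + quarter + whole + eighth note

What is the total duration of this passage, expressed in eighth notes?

Each duration in eighth notes: whole = 8; eighth note = 1; eighth = 1; quarter = 2; whole = 8; eighth note = 1.
Sum: 8 + 1 + 1 + 2 + 8 + 1 = 21 eighth notes.

21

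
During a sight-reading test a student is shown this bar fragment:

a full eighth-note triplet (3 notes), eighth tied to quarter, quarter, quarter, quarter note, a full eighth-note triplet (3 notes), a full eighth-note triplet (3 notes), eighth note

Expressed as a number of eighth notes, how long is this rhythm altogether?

Convert each value to eighth notes: a full eighth-note triplet (3 notes) (three triplet eighths span one quarter) = 2; eighth tied to quarter (eighth + quarter) = 3; quarter = 2; quarter = 2; quarter note = 2; a full eighth-note triplet (3 notes) (three triplet eighths span one quarter) = 2; a full eighth-note triplet (3 notes) (three triplet eighths span one quarter) = 2; eighth note = 1.
Altogether 2 + 3 + 2 + 2 + 2 + 2 + 2 + 1 = 16 eighth notes.

16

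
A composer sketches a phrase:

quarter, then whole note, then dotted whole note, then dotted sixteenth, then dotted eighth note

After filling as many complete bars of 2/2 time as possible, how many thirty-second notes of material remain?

1

One bar of 2/2 = 32 thirty-second notes.
In thirty-second notes: quarter = 8; whole note = 32; dotted whole note = 48; dotted sixteenth = 3; dotted eighth note = 6.
Adding: 8 + 32 + 48 + 3 + 6 = 97.
97 ÷ 32 = 3 complete bars with 1 thirty-second note remaining.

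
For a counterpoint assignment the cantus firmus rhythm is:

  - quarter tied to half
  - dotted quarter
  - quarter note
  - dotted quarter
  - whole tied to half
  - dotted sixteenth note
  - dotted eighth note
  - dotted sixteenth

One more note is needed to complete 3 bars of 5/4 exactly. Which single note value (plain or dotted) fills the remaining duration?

3 bars of 5/4 = 120 thirty-second notes.
Express everything in thirty-second notes: quarter tied to half (quarter + half) = 24; dotted quarter = 12; quarter note = 8; dotted quarter = 12; whole tied to half (whole + half) = 48; dotted sixteenth note = 3; dotted eighth note = 6; dotted sixteenth = 3.
Altogether 24 + 12 + 8 + 12 + 48 + 3 + 6 + 3 = 116.
Remaining: 120 − 116 = 4 thirty-second notes, which is a eighth note.

eighth note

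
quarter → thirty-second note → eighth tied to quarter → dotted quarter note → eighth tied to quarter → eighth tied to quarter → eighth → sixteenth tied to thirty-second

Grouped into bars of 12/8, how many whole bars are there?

One bar of 12/8 = 48 thirty-second notes.
Each duration in thirty-second notes: quarter = 8; thirty-second note = 1; eighth tied to quarter (eighth + quarter) = 12; dotted quarter note = 12; eighth tied to quarter (eighth + quarter) = 12; eighth tied to quarter (eighth + quarter) = 12; eighth = 4; sixteenth tied to thirty-second (sixteenth + thirty-second) = 3.
Adding: 8 + 1 + 12 + 12 + 12 + 12 + 4 + 3 = 64.
64 ÷ 48 = 1 complete bar with 16 left over.

1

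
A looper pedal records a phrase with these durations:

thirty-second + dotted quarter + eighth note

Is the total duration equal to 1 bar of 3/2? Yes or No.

One bar of 3/2 = 48 thirty-second notes.
Each duration in thirty-second notes: thirty-second = 1; dotted quarter = 12; eighth note = 4.
Altogether 1 + 12 + 4 = 17.
17 falls short of 48, so the answer is No.

No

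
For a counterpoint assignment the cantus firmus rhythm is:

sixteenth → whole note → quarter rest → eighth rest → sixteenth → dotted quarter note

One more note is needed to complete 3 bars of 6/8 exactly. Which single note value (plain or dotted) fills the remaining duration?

3 bars of 6/8 = 36 sixteenth notes.
Convert each value to sixteenth notes: sixteenth = 1; whole note = 16; quarter rest = 4; eighth rest = 2; sixteenth = 1; dotted quarter note = 6.
Altogether 1 + 16 + 4 + 2 + 1 + 6 = 30.
Remaining: 36 − 30 = 6 sixteenth notes, which is a dotted quarter note.

dotted quarter note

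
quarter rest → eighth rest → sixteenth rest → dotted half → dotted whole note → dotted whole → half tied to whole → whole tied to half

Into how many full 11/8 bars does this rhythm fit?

One bar of 11/8 = 22 sixteenth notes.
In sixteenth notes: quarter rest = 4; eighth rest = 2; sixteenth rest = 1; dotted half = 12; dotted whole note = 24; dotted whole = 24; half tied to whole (half + whole) = 24; whole tied to half (whole + half) = 24.
Adding: 4 + 2 + 1 + 12 + 24 + 24 + 24 + 24 = 115.
115 ÷ 22 = 5 complete bars with 5 left over.

5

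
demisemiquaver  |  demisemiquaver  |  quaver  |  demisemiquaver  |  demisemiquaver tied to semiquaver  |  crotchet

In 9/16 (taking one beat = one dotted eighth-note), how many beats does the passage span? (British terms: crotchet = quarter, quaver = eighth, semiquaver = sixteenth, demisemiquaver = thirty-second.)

3

One dotted eighth-note beat = 6 thirty-second notes.
Each duration in thirty-second notes: demisemiquaver = 1; demisemiquaver = 1; quaver = 4; demisemiquaver = 1; demisemiquaver tied to semiquaver (demisemiquaver + semiquaver) = 3; crotchet = 8.
Adding: 1 + 1 + 4 + 1 + 3 + 8 = 18.
18 ÷ 6 = 3 beats.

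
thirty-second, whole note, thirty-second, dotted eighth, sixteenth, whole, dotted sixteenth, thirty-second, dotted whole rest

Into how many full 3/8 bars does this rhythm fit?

10

One bar of 3/8 = 12 thirty-second notes.
Working in thirty-second notes: thirty-second = 1; whole note = 32; thirty-second = 1; dotted eighth = 6; sixteenth = 2; whole = 32; dotted sixteenth = 3; thirty-second = 1; dotted whole rest = 48.
Adding: 1 + 32 + 1 + 6 + 2 + 32 + 3 + 1 + 48 = 126.
126 ÷ 12 = 10 complete bars with 6 left over.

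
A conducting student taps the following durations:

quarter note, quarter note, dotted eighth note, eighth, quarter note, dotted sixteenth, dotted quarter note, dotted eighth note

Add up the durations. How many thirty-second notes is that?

Express everything in thirty-second notes: quarter note = 8; quarter note = 8; dotted eighth note = 6; eighth = 4; quarter note = 8; dotted sixteenth = 3; dotted quarter note = 12; dotted eighth note = 6.
Altogether 8 + 8 + 6 + 4 + 8 + 3 + 12 + 6 = 55 thirty-second notes.

55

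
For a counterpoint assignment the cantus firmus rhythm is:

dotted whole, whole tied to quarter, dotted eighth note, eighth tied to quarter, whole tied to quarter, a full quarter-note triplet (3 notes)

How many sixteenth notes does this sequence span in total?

Each duration in sixteenth notes: dotted whole = 24; whole tied to quarter (whole + quarter) = 20; dotted eighth note = 3; eighth tied to quarter (eighth + quarter) = 6; whole tied to quarter (whole + quarter) = 20; a full quarter-note triplet (3 notes) (three triplet quarters span one half) = 8.
Total: 24 + 20 + 3 + 6 + 20 + 8 = 81 sixteenth notes.

81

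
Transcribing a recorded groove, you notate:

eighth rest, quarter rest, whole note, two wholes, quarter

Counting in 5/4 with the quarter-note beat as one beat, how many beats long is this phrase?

14.5

One quarter-note beat = 2 eighth notes.
Convert each value to eighth notes: eighth rest = 1; quarter rest = 2; whole note = 8; whole = 8; whole = 8; quarter = 2.
Altogether 1 + 2 + 8 + 8 + 8 + 2 = 29.
29 ÷ 2 = 14.5 beats.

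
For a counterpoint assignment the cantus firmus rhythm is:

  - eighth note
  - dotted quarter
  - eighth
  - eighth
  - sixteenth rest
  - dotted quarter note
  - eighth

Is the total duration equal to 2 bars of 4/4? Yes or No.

One bar of 4/4 = 16 sixteenth notes, so 2 bars = 32.
In sixteenth notes: eighth note = 2; dotted quarter = 6; eighth = 2; eighth = 2; sixteenth rest = 1; dotted quarter note = 6; eighth = 2.
Sum: 2 + 6 + 2 + 2 + 1 + 6 + 2 = 21.
21 falls short of 32, so the answer is No.

No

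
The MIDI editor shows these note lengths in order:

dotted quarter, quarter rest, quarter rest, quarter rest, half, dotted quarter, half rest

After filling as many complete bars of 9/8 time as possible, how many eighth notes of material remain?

One bar of 9/8 = 9 eighth notes.
Working in eighth notes: dotted quarter = 3; quarter rest = 2; quarter rest = 2; quarter rest = 2; half = 4; dotted quarter = 3; half rest = 4.
Total: 3 + 2 + 2 + 2 + 4 + 3 + 4 = 20.
20 ÷ 9 = 2 complete bars with 2 eighth notes remaining.

2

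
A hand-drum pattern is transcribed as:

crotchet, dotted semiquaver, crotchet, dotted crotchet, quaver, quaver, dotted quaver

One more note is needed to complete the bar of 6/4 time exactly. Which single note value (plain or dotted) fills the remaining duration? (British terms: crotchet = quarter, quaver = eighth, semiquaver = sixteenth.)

The bar of 6/4 = 48 thirty-second notes.
Express everything in thirty-second notes: crotchet = 8; dotted semiquaver = 3; crotchet = 8; dotted crotchet = 12; quaver = 4; quaver = 4; dotted quaver = 6.
Sum: 8 + 3 + 8 + 12 + 4 + 4 + 6 = 45.
Remaining: 48 − 45 = 3 thirty-second notes, which is a dotted sixteenth note.

dotted sixteenth note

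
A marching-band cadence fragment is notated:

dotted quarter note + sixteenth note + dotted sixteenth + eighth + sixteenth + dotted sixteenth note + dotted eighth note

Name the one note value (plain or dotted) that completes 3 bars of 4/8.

3 bars of 4/8 = 48 thirty-second notes.
Express everything in thirty-second notes: dotted quarter note = 12; sixteenth note = 2; dotted sixteenth = 3; eighth = 4; sixteenth = 2; dotted sixteenth note = 3; dotted eighth note = 6.
Altogether 12 + 2 + 3 + 4 + 2 + 3 + 6 = 32.
Remaining: 48 − 32 = 16 thirty-second notes, which is a half note.

half note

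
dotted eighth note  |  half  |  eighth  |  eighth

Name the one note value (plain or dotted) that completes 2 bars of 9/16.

2 bars of 9/16 = 18 sixteenth notes.
Convert each value to sixteenth notes: dotted eighth note = 3; half = 8; eighth = 2; eighth = 2.
Adding: 3 + 8 + 2 + 2 = 15.
Remaining: 18 − 15 = 3 sixteenth notes, which is a dotted eighth note.

dotted eighth note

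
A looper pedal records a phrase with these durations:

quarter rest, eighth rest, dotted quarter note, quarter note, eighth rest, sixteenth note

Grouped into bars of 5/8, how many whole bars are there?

One bar of 5/8 = 10 sixteenth notes.
Each duration in sixteenth notes: quarter rest = 4; eighth rest = 2; dotted quarter note = 6; quarter note = 4; eighth rest = 2; sixteenth note = 1.
Sum: 4 + 2 + 6 + 4 + 2 + 1 = 19.
19 ÷ 10 = 1 complete bar with 9 left over.

1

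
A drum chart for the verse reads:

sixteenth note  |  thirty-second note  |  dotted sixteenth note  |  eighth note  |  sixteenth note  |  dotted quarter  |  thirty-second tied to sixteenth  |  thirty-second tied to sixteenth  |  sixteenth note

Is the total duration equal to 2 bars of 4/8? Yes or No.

Yes

One bar of 4/8 = 16 thirty-second notes, so 2 bars = 32.
Working in thirty-second notes: sixteenth note = 2; thirty-second note = 1; dotted sixteenth note = 3; eighth note = 4; sixteenth note = 2; dotted quarter = 12; thirty-second tied to sixteenth (thirty-second + sixteenth) = 3; thirty-second tied to sixteenth (thirty-second + sixteenth) = 3; sixteenth note = 2.
Adding: 2 + 1 + 3 + 4 + 2 + 12 + 3 + 3 + 2 = 32.
32 equals 32, so the answer is Yes.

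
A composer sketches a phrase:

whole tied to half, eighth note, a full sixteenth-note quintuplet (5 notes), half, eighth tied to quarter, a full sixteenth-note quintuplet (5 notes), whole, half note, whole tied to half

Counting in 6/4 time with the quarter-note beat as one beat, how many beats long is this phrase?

One quarter-note beat = 2 eighth notes.
Express everything in eighth notes: whole tied to half (whole + half) = 12; eighth note = 1; a full sixteenth-note quintuplet (5 notes) (five quintuplet sixteenths span one quarter) = 2; half = 4; eighth tied to quarter (eighth + quarter) = 3; a full sixteenth-note quintuplet (5 notes) (five quintuplet sixteenths span one quarter) = 2; whole = 8; half note = 4; whole tied to half (whole + half) = 12.
Total: 12 + 1 + 2 + 4 + 3 + 2 + 8 + 4 + 12 = 48.
48 ÷ 2 = 24 beats.

24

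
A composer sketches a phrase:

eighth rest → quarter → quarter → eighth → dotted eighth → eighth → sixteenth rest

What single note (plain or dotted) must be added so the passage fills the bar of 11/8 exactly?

The bar of 11/8 = 22 sixteenth notes.
Convert each value to sixteenth notes: eighth rest = 2; quarter = 4; quarter = 4; eighth = 2; dotted eighth = 3; eighth = 2; sixteenth rest = 1.
Total: 2 + 4 + 4 + 2 + 3 + 2 + 1 = 18.
Remaining: 22 − 18 = 4 sixteenth notes, which is a quarter note.

quarter note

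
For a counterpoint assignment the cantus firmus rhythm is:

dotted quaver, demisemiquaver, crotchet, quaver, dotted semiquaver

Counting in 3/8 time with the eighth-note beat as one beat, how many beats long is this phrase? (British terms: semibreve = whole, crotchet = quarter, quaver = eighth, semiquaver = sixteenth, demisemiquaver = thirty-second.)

5.5

One eighth-note beat = 4 thirty-second notes.
In thirty-second notes: dotted quaver = 6; demisemiquaver = 1; crotchet = 8; quaver = 4; dotted semiquaver = 3.
Sum: 6 + 1 + 8 + 4 + 3 = 22.
22 ÷ 4 = 5.5 beats.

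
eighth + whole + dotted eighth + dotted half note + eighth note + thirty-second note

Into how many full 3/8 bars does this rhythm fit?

5

One bar of 3/8 = 12 thirty-second notes.
Working in thirty-second notes: eighth = 4; whole = 32; dotted eighth = 6; dotted half note = 24; eighth note = 4; thirty-second note = 1.
Sum: 4 + 32 + 6 + 24 + 4 + 1 = 71.
71 ÷ 12 = 5 complete bars with 11 left over.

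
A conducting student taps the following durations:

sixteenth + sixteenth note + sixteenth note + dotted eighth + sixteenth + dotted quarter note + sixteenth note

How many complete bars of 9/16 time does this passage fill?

One bar of 9/16 = 9 sixteenth notes.
Each duration in sixteenth notes: sixteenth = 1; sixteenth note = 1; sixteenth note = 1; dotted eighth = 3; sixteenth = 1; dotted quarter note = 6; sixteenth note = 1.
Sum: 1 + 1 + 1 + 3 + 1 + 6 + 1 = 14.
14 ÷ 9 = 1 complete bar with 5 left over.

1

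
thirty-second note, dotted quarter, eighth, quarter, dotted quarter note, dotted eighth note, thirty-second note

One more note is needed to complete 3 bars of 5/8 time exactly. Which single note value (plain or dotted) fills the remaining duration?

3 bars of 5/8 = 60 thirty-second notes.
Express everything in thirty-second notes: thirty-second note = 1; dotted quarter = 12; eighth = 4; quarter = 8; dotted quarter note = 12; dotted eighth note = 6; thirty-second note = 1.
Total: 1 + 12 + 4 + 8 + 12 + 6 + 1 = 44.
Remaining: 60 − 44 = 16 thirty-second notes, which is a half note.

half note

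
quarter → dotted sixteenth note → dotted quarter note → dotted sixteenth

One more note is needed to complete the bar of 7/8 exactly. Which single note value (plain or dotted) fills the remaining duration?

The bar of 7/8 = 28 thirty-second notes.
Each duration in thirty-second notes: quarter = 8; dotted sixteenth note = 3; dotted quarter note = 12; dotted sixteenth = 3.
Adding: 8 + 3 + 12 + 3 = 26.
Remaining: 28 − 26 = 2 thirty-second notes, which is a sixteenth note.

sixteenth note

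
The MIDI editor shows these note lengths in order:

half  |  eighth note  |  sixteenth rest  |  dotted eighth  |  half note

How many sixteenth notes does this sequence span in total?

Express everything in sixteenth notes: half = 8; eighth note = 2; sixteenth rest = 1; dotted eighth = 3; half note = 8.
Total: 8 + 2 + 1 + 3 + 8 = 22 sixteenth notes.

22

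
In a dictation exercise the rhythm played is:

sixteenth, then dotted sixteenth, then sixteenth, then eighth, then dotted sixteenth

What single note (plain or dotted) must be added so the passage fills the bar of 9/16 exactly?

eighth note

The bar of 9/16 = 18 thirty-second notes.
Each duration in thirty-second notes: sixteenth = 2; dotted sixteenth = 3; sixteenth = 2; eighth = 4; dotted sixteenth = 3.
Adding: 2 + 3 + 2 + 4 + 3 = 14.
Remaining: 18 − 14 = 4 thirty-second notes, which is a eighth note.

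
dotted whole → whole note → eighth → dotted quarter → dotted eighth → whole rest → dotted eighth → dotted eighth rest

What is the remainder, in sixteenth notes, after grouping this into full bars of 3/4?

One bar of 3/4 = 12 sixteenth notes.
Working in sixteenth notes: dotted whole = 24; whole note = 16; eighth = 2; dotted quarter = 6; dotted eighth = 3; whole rest = 16; dotted eighth = 3; dotted eighth rest = 3.
Sum: 24 + 16 + 2 + 6 + 3 + 16 + 3 + 3 = 73.
73 ÷ 12 = 6 complete bars with 1 sixteenth note remaining.

1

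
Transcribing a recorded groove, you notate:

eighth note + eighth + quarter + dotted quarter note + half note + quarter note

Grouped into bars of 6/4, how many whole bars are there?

1

One bar of 6/4 = 12 eighth notes.
In eighth notes: eighth note = 1; eighth = 1; quarter = 2; dotted quarter note = 3; half note = 4; quarter note = 2.
Sum: 1 + 1 + 2 + 3 + 4 + 2 = 13.
13 ÷ 12 = 1 complete bar with 1 left over.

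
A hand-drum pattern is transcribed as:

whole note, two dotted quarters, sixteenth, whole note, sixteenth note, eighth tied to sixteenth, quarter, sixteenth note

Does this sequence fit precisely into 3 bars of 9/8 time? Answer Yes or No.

Yes

One bar of 9/8 = 18 sixteenth notes, so 3 bars = 54.
In sixteenth notes: whole note = 16; dotted quarter = 6; dotted quarter = 6; sixteenth = 1; whole note = 16; sixteenth note = 1; eighth tied to sixteenth (eighth + sixteenth) = 3; quarter = 4; sixteenth note = 1.
Total: 16 + 6 + 6 + 1 + 16 + 1 + 3 + 4 + 1 = 54.
54 equals 54, so the answer is Yes.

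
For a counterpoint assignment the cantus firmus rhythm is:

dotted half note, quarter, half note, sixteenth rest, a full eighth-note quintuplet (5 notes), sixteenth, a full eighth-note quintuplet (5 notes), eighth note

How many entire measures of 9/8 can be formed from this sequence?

One bar of 9/8 = 18 sixteenth notes.
Express everything in sixteenth notes: dotted half note = 12; quarter = 4; half note = 8; sixteenth rest = 1; a full eighth-note quintuplet (5 notes) (five quintuplet eighths span one half) = 8; sixteenth = 1; a full eighth-note quintuplet (5 notes) (five quintuplet eighths span one half) = 8; eighth note = 2.
Altogether 12 + 4 + 8 + 1 + 8 + 1 + 8 + 2 = 44.
44 ÷ 18 = 2 complete bars with 8 left over.

2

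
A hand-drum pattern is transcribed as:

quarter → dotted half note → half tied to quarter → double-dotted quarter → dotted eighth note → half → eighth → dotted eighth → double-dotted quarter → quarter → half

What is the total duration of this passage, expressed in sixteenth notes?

Convert each value to sixteenth notes: quarter = 4; dotted half note = 12; half tied to quarter (half + quarter) = 12; double-dotted quarter = 7; dotted eighth note = 3; half = 8; eighth = 2; dotted eighth = 3; double-dotted quarter = 7; quarter = 4; half = 8.
Altogether 4 + 12 + 12 + 7 + 3 + 8 + 2 + 3 + 7 + 4 + 8 = 70 sixteenth notes.

70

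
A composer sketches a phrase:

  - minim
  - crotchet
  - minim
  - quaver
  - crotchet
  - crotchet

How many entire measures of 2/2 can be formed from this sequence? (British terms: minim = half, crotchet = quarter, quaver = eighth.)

One bar of 2/2 = 8 eighth notes.
Express everything in eighth notes: minim = 4; crotchet = 2; minim = 4; quaver = 1; crotchet = 2; crotchet = 2.
Total: 4 + 2 + 4 + 1 + 2 + 2 = 15.
15 ÷ 8 = 1 complete bar with 7 left over.

1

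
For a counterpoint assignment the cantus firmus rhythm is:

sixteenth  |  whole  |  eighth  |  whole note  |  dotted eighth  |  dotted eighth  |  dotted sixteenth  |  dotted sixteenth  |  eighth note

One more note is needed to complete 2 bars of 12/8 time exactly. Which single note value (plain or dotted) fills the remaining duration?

2 bars of 12/8 = 96 thirty-second notes.
In thirty-second notes: sixteenth = 2; whole = 32; eighth = 4; whole note = 32; dotted eighth = 6; dotted eighth = 6; dotted sixteenth = 3; dotted sixteenth = 3; eighth note = 4.
Altogether 2 + 32 + 4 + 32 + 6 + 6 + 3 + 3 + 4 = 92.
Remaining: 96 − 92 = 4 thirty-second notes, which is a eighth note.

eighth note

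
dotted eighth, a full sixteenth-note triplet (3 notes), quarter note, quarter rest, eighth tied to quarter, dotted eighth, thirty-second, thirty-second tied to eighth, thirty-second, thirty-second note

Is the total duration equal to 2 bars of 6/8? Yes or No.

No

One bar of 6/8 = 24 thirty-second notes, so 2 bars = 48.
In thirty-second notes: dotted eighth = 6; a full sixteenth-note triplet (3 notes) (three triplet sixteenths span one eighth) = 4; quarter note = 8; quarter rest = 8; eighth tied to quarter (eighth + quarter) = 12; dotted eighth = 6; thirty-second = 1; thirty-second tied to eighth (thirty-second + eighth) = 5; thirty-second = 1; thirty-second note = 1.
Sum: 6 + 4 + 8 + 8 + 12 + 6 + 1 + 5 + 1 + 1 = 52.
52 exceeds 48, so the answer is No.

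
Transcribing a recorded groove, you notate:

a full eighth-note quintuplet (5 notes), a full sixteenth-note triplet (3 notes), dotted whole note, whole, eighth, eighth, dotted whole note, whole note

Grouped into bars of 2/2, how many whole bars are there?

5

One bar of 2/2 = 8 eighth notes.
In eighth notes: a full eighth-note quintuplet (5 notes) (five quintuplet eighths span one half) = 4; a full sixteenth-note triplet (3 notes) (three triplet sixteenths span one eighth) = 1; dotted whole note = 12; whole = 8; eighth = 1; eighth = 1; dotted whole note = 12; whole note = 8.
Total: 4 + 1 + 12 + 8 + 1 + 1 + 12 + 8 = 47.
47 ÷ 8 = 5 complete bars with 7 left over.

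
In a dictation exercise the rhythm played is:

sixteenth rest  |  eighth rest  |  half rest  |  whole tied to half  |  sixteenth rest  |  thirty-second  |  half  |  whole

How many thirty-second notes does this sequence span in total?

121

In thirty-second notes: sixteenth rest = 2; eighth rest = 4; half rest = 16; whole tied to half (whole + half) = 48; sixteenth rest = 2; thirty-second = 1; half = 16; whole = 32.
Altogether 2 + 4 + 16 + 48 + 2 + 1 + 16 + 32 = 121 thirty-second notes.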